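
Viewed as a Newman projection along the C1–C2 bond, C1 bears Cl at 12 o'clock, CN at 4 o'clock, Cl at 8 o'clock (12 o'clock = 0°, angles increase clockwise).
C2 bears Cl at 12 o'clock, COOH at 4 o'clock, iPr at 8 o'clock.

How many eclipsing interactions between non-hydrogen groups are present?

Non-H eclipsing pairs: Cl(0°)/Cl(0°); CN(120°)/COOH(120°); Cl(240°)/iPr(240°) — 3 interactions.

3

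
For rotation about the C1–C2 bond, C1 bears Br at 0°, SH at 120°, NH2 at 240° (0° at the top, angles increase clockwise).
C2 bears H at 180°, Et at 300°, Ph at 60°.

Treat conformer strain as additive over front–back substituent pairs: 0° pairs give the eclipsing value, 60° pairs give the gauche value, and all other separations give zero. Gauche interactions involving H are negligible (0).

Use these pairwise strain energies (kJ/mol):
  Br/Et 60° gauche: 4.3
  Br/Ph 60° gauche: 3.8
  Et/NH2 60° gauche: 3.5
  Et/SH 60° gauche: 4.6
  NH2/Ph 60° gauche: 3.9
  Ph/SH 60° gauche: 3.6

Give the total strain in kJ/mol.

15.2 kJ/mol

This conformer (staggered): Br(0°)/Et(300°) gauche 4.3; Br(0°)/Ph(60°) gauche 3.8; SH(120°)/Ph(60°) gauche 3.6; NH2(240°)/Et(300°) gauche 3.5 → 15.2 kJ/mol.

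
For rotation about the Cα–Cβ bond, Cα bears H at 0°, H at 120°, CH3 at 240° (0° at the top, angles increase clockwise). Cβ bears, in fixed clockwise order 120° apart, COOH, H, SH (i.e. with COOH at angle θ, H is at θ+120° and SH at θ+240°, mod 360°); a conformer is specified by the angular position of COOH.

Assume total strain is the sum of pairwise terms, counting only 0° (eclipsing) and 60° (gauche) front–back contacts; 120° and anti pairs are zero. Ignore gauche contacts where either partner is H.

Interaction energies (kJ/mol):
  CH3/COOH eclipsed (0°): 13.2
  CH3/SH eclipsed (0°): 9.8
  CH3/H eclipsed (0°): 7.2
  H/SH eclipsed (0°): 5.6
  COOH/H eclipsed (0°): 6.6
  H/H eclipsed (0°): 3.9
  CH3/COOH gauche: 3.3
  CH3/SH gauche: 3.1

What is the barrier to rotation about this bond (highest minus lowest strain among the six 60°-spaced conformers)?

COOH at 0° (eclipsed): H–COOH eclipsed, H–H eclipsed, CH3–SH eclipsed; 6.6 + 3.9 + 9.8 = 20.3 kJ/mol.
COOH at 60° (staggered): CH3–SH gauche; 3.1 = 3.1 kJ/mol.
COOH at 120° (eclipsed): H–SH eclipsed, H–COOH eclipsed, CH3–H eclipsed; 5.6 + 6.6 + 7.2 = 19.4 kJ/mol.
COOH at 180° (staggered): CH3–COOH gauche; 3.3 = 3.3 kJ/mol.
COOH at 240° (eclipsed): H–H eclipsed, H–SH eclipsed, CH3–COOH eclipsed; 3.9 + 5.6 + 13.2 = 22.7 kJ/mol.
COOH at 300° (staggered): CH3–COOH gauche, CH3–SH gauche; 3.3 + 3.1 = 6.4 kJ/mol.
Max at 240° (22.7 kJ/mol), min at 60° (3.1 kJ/mol); barrier = 19.6 kJ/mol.

19.6 kJ/mol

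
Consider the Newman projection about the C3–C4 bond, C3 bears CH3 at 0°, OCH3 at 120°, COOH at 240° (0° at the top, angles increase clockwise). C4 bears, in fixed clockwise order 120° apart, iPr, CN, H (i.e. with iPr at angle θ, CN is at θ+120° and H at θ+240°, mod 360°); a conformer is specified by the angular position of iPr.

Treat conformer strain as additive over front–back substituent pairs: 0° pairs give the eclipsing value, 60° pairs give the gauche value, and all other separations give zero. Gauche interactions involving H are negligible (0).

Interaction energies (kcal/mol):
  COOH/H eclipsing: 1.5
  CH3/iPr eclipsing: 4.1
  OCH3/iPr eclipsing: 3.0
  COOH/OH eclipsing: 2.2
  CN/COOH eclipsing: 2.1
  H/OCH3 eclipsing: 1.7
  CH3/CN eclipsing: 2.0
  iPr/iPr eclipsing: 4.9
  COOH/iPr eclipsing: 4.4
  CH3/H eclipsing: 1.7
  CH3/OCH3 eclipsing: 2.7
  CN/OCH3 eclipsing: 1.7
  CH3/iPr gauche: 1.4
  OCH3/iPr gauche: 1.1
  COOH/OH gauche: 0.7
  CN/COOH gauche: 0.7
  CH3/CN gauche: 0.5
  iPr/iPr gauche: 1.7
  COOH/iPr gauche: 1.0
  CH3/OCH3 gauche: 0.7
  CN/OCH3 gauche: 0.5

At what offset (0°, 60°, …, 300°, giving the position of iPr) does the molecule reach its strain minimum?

180°

iPr at 0° (eclipsed): CH3(0°)/iPr(0°) eclipsed 4.1; OCH3(120°)/CN(120°) eclipsed 1.7; COOH(240°)/H(240°) eclipsed 1.5 → 7.3 kcal/mol.
iPr at 60° (staggered): CH3(0°)/iPr(60°) gauche 1.4; OCH3(120°)/iPr(60°) gauche 1.1; OCH3(120°)/CN(180°) gauche 0.5; COOH(240°)/CN(180°) gauche 0.7 → 3.7 kcal/mol.
iPr at 120° (eclipsed): CH3(0°)/H(0°) eclipsed 1.7; OCH3(120°)/iPr(120°) eclipsed 3.0; COOH(240°)/CN(240°) eclipsed 2.1 → 6.8 kcal/mol.
iPr at 180° (staggered): CH3(0°)/CN(300°) gauche 0.5; OCH3(120°)/iPr(180°) gauche 1.1; COOH(240°)/iPr(180°) gauche 1.0; COOH(240°)/CN(300°) gauche 0.7 → 3.3 kcal/mol.
iPr at 240° (eclipsed): CH3(0°)/CN(0°) eclipsed 2.0; OCH3(120°)/H(120°) eclipsed 1.7; COOH(240°)/iPr(240°) eclipsed 4.4 → 8.1 kcal/mol.
iPr at 300° (staggered): CH3(0°)/iPr(300°) gauche 1.4; CH3(0°)/CN(60°) gauche 0.5; OCH3(120°)/CN(60°) gauche 0.5; COOH(240°)/iPr(300°) gauche 1.0 → 3.4 kcal/mol.
The minimum (3.3 kcal/mol) occurs with iPr at 180°.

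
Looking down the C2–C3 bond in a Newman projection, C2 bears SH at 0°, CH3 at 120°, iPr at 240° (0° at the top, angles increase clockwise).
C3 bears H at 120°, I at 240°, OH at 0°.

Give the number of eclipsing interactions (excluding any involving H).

2

Non-H eclipsing pairs: SH(0°)/OH(0°); iPr(240°)/I(240°) — 2 interactions.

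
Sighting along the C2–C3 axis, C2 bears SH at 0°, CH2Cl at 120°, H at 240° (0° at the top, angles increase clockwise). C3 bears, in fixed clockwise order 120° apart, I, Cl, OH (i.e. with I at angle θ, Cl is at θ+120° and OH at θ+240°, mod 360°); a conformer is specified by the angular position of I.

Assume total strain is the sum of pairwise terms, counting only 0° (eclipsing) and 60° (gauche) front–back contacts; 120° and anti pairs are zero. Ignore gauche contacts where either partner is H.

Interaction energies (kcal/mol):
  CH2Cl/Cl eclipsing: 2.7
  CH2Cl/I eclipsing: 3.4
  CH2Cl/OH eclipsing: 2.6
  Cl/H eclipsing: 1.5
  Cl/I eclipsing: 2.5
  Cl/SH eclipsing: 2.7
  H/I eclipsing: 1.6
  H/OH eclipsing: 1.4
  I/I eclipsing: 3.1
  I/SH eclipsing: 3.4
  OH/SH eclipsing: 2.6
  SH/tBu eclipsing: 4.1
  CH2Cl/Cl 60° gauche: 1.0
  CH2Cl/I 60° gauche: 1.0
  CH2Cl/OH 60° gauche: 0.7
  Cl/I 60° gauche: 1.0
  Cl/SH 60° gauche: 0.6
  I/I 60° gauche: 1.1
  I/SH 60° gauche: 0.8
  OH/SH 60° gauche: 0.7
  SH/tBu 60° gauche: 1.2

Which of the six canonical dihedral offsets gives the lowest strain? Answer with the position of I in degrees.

I at 0° (eclipsed): SH–I eclipsed, CH2Cl–Cl eclipsed, H–OH eclipsed; 3.4 + 2.7 + 1.4 = 7.5 kcal/mol.
I at 60° (staggered): SH–I gauche, SH–OH gauche, CH2Cl–I gauche, CH2Cl–Cl gauche; 0.8 + 0.7 + 1.0 + 1.0 = 3.5 kcal/mol.
I at 120° (eclipsed): SH–OH eclipsed, CH2Cl–I eclipsed, H–Cl eclipsed; 2.6 + 3.4 + 1.5 = 7.5 kcal/mol.
I at 180° (staggered): SH–Cl gauche, SH–OH gauche, CH2Cl–I gauche, CH2Cl–OH gauche; 0.6 + 0.7 + 1.0 + 0.7 = 3.0 kcal/mol.
I at 240° (eclipsed): SH–Cl eclipsed, CH2Cl–OH eclipsed, H–I eclipsed; 2.7 + 2.6 + 1.6 = 6.9 kcal/mol.
I at 300° (staggered): SH–I gauche, SH–Cl gauche, CH2Cl–Cl gauche, CH2Cl–OH gauche; 0.8 + 0.6 + 1.0 + 0.7 = 3.1 kcal/mol.
The minimum (3.0 kcal/mol) occurs with I at 180°.

180°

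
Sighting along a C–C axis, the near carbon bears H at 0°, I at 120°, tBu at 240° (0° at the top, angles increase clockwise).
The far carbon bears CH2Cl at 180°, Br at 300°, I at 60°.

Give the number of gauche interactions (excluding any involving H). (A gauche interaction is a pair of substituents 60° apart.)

Non-H gauche pairs: I(120°)/CH2Cl(180°); I(120°)/I(60°); tBu(240°)/CH2Cl(180°); tBu(240°)/Br(300°) — 4 interactions.

4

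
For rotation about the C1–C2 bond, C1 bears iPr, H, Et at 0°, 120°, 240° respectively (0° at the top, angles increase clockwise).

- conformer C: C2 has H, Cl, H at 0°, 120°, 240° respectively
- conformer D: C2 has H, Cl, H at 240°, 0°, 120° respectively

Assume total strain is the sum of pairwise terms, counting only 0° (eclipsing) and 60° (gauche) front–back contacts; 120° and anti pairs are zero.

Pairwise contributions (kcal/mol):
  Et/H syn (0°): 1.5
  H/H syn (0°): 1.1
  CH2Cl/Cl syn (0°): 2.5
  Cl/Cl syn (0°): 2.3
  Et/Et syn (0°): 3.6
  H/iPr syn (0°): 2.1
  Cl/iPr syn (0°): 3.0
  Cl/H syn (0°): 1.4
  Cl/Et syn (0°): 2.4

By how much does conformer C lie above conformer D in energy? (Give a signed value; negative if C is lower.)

C (eclipsed): iPr–H eclipsed, H–Cl eclipsed, Et–H eclipsed; 2.1 + 1.4 + 1.5 = 5.0 kcal/mol.
D (eclipsed): iPr–Cl eclipsed, H–H eclipsed, Et–H eclipsed; 3.0 + 1.1 + 1.5 = 5.6 kcal/mol.
E(C) − E(D) = 5.0 − 5.6 = -0.6 kcal/mol.

-0.6 kcal/mol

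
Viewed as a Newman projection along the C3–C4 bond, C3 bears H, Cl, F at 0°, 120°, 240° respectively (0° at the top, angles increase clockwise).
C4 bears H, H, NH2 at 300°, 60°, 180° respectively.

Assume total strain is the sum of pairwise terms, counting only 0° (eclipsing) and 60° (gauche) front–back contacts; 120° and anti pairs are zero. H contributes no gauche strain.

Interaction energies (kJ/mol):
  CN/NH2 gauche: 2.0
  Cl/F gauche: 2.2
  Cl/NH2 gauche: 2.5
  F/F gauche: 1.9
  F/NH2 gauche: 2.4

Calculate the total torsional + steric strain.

This conformer (staggered): Cl(120°)/NH2(180°) gauche 2.5; F(240°)/NH2(180°) gauche 2.4 → 4.9 kJ/mol.

4.9 kJ/mol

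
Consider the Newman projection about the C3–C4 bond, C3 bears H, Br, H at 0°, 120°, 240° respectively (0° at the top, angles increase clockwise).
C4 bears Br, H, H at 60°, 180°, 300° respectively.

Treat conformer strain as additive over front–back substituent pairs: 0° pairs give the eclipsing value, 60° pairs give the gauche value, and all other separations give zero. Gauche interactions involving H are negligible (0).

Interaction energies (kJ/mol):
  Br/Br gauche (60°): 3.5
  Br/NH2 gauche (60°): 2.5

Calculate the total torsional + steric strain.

This conformer (staggered): Br–Br gauche; 3.5 = 3.5 kJ/mol.

3.5 kJ/mol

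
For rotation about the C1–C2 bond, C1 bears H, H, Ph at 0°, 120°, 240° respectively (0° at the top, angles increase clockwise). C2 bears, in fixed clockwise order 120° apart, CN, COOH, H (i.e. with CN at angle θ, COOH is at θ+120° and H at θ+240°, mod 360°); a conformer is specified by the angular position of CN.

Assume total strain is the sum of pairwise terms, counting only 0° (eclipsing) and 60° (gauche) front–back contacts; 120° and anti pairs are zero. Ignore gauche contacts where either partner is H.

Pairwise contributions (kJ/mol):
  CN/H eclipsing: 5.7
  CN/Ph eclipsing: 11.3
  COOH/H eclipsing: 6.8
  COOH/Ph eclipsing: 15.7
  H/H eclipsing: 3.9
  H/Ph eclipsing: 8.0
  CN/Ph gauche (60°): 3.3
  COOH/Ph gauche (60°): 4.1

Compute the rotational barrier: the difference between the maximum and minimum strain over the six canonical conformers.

22.0 kJ/mol

CN at 0° is eclipsed. H at 0° is eclipsed with CN at 0° (5.7); H at 120° is eclipsed with COOH at 120° (6.8); Ph at 240° is eclipsed with H at 240° (8.0). Total 20.5 kJ/mol.
CN at 60° is staggered. Ph at 240° is gauche with COOH at 180° (4.1). Total 4.1 kJ/mol.
CN at 120° is eclipsed. H at 0° is eclipsed with H at 0° (3.9); H at 120° is eclipsed with CN at 120° (5.7); Ph at 240° is eclipsed with COOH at 240° (15.7). Total 25.3 kJ/mol.
CN at 180° is staggered. Ph at 240° is gauche with CN at 180° (3.3); Ph at 240° is gauche with COOH at 300° (4.1). Total 7.4 kJ/mol.
CN at 240° is eclipsed. H at 0° is eclipsed with COOH at 0° (6.8); H at 120° is eclipsed with H at 120° (3.9); Ph at 240° is eclipsed with CN at 240° (11.3). Total 22.0 kJ/mol.
CN at 300° is staggered. Ph at 240° is gauche with CN at 300° (3.3). Total 3.3 kJ/mol.
Max at 120° (25.3 kJ/mol), min at 300° (3.3 kJ/mol); barrier = 22.0 kJ/mol.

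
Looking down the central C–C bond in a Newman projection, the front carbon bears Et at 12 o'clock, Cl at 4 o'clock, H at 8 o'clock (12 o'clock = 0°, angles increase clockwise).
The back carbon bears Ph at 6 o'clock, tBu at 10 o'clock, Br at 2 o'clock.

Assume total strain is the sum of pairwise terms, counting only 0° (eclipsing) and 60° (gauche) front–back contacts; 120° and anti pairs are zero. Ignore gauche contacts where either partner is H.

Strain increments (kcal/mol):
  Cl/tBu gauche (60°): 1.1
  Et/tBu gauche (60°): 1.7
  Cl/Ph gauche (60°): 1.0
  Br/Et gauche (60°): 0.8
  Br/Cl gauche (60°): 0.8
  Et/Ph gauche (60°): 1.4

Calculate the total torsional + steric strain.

4.3 kcal/mol

This conformer is staggered. Et at 0° is gauche with tBu at 300° (1.7); Et at 0° is gauche with Br at 60° (0.8); Cl at 120° is gauche with Ph at 180° (1.0); Cl at 120° is gauche with Br at 60° (0.8). Total 4.3 kcal/mol.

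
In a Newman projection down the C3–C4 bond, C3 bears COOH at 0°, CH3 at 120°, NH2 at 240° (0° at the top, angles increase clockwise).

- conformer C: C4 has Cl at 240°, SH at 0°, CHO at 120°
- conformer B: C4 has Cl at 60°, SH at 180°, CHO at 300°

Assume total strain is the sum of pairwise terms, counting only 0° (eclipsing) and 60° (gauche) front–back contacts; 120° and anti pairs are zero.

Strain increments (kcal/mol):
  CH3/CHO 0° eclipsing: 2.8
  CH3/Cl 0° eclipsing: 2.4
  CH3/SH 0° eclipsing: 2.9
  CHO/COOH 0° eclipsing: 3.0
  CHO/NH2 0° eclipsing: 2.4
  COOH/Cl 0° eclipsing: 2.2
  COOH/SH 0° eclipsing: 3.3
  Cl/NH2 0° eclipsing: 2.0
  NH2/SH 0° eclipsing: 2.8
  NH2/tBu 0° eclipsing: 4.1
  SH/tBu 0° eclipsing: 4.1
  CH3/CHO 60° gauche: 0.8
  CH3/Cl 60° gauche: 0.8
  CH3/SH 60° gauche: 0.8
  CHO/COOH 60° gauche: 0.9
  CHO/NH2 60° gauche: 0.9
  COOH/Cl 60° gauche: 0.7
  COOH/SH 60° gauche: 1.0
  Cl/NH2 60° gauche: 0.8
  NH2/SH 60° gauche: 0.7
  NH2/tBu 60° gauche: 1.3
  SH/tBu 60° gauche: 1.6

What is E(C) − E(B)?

+3.3 kcal/mol

C (eclipsed): COOH(0°)/SH(0°) eclipsed 3.3; CH3(120°)/CHO(120°) eclipsed 2.8; NH2(240°)/Cl(240°) eclipsed 2.0 → 8.1 kcal/mol.
B (staggered): COOH(0°)/Cl(60°) gauche 0.7; COOH(0°)/CHO(300°) gauche 0.9; CH3(120°)/Cl(60°) gauche 0.8; CH3(120°)/SH(180°) gauche 0.8; NH2(240°)/SH(180°) gauche 0.7; NH2(240°)/CHO(300°) gauche 0.9 → 4.8 kcal/mol.
E(C) − E(B) = 8.1 − 4.8 = +3.3 kcal/mol.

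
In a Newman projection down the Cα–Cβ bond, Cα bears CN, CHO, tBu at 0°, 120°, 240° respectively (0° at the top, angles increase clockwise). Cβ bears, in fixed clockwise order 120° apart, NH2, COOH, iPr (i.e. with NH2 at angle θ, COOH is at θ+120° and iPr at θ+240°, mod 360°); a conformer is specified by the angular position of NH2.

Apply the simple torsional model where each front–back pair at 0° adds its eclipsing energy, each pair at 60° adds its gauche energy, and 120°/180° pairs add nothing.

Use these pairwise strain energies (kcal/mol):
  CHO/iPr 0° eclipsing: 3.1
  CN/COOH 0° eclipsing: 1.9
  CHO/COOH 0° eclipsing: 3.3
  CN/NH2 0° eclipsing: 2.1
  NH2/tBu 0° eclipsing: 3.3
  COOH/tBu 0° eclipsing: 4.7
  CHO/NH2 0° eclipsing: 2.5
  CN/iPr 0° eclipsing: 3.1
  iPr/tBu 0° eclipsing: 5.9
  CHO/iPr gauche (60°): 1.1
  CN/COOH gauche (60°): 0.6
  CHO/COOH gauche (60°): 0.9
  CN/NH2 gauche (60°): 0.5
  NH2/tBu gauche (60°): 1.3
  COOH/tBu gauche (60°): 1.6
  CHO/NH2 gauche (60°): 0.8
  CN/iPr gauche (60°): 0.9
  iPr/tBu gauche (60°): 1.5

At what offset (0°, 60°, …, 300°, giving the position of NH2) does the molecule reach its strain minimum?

300°

NH2 at 0° (eclipsed): CN–NH2 eclipsed, CHO–COOH eclipsed, tBu–iPr eclipsed; 2.1 + 3.3 + 5.9 = 11.3 kcal/mol.
NH2 at 60° (staggered): CN–NH2 gauche, CN–iPr gauche, CHO–NH2 gauche, CHO–COOH gauche, tBu–COOH gauche, tBu–iPr gauche; 0.5 + 0.9 + 0.8 + 0.9 + 1.6 + 1.5 = 6.2 kcal/mol.
NH2 at 120° (eclipsed): CN–iPr eclipsed, CHO–NH2 eclipsed, tBu–COOH eclipsed; 3.1 + 2.5 + 4.7 = 10.3 kcal/mol.
NH2 at 180° (staggered): CN–COOH gauche, CN–iPr gauche, CHO–NH2 gauche, CHO–iPr gauche, tBu–NH2 gauche, tBu–COOH gauche; 0.6 + 0.9 + 0.8 + 1.1 + 1.3 + 1.6 = 6.3 kcal/mol.
NH2 at 240° (eclipsed): CN–COOH eclipsed, CHO–iPr eclipsed, tBu–NH2 eclipsed; 1.9 + 3.1 + 3.3 = 8.3 kcal/mol.
NH2 at 300° (staggered): CN–NH2 gauche, CN–COOH gauche, CHO–COOH gauche, CHO–iPr gauche, tBu–NH2 gauche, tBu–iPr gauche; 0.5 + 0.6 + 0.9 + 1.1 + 1.3 + 1.5 = 5.9 kcal/mol.
The minimum (5.9 kcal/mol) occurs with NH2 at 300°.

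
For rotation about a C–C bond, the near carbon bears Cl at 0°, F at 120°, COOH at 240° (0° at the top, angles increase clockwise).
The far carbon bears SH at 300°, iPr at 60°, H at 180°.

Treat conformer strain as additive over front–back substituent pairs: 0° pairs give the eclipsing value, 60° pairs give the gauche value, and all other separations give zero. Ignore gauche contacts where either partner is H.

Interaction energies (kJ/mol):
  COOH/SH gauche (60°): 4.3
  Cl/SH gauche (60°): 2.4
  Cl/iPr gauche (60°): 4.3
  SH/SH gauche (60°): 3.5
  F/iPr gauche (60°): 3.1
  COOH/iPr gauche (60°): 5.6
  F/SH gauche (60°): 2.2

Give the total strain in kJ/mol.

14.1 kJ/mol

This conformer is staggered. Cl at 0° is gauche with SH at 300° (2.4); Cl at 0° is gauche with iPr at 60° (4.3); F at 120° is gauche with iPr at 60° (3.1); COOH at 240° is gauche with SH at 300° (4.3). Total 14.1 kJ/mol.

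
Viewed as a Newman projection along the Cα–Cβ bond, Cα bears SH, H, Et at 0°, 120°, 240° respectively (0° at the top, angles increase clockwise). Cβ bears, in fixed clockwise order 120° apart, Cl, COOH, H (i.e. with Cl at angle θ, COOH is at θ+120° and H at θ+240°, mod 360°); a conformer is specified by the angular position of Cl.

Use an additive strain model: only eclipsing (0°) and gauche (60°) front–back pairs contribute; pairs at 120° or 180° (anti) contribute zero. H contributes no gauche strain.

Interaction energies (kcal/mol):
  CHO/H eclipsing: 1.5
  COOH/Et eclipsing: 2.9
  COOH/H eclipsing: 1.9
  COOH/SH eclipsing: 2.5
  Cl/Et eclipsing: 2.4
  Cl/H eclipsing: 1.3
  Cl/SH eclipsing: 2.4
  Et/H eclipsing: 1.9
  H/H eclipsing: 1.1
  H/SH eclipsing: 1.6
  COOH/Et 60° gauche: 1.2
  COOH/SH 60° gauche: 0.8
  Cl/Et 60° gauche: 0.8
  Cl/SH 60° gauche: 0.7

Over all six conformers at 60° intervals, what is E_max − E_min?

4.3 kcal/mol

Cl at 0° is eclipsed. SH at 0° is eclipsed with Cl at 0° (2.4); H at 120° is eclipsed with COOH at 120° (1.9); Et at 240° is eclipsed with H at 240° (1.9). Total 6.2 kcal/mol.
Cl at 60° is staggered. SH at 0° is gauche with Cl at 60° (0.7); Et at 240° is gauche with COOH at 180° (1.2). Total 1.9 kcal/mol.
Cl at 120° is eclipsed. SH at 0° is eclipsed with H at 0° (1.6); H at 120° is eclipsed with Cl at 120° (1.3); Et at 240° is eclipsed with COOH at 240° (2.9). Total 5.8 kcal/mol.
Cl at 180° is staggered. SH at 0° is gauche with COOH at 300° (0.8); Et at 240° is gauche with Cl at 180° (0.8); Et at 240° is gauche with COOH at 300° (1.2). Total 2.8 kcal/mol.
Cl at 240° is eclipsed. SH at 0° is eclipsed with COOH at 0° (2.5); H at 120° is eclipsed with H at 120° (1.1); Et at 240° is eclipsed with Cl at 240° (2.4). Total 6.0 kcal/mol.
Cl at 300° is staggered. SH at 0° is gauche with Cl at 300° (0.7); SH at 0° is gauche with COOH at 60° (0.8); Et at 240° is gauche with Cl at 300° (0.8). Total 2.3 kcal/mol.
Max at 0° (6.2 kcal/mol), min at 60° (1.9 kcal/mol); barrier = 4.3 kcal/mol.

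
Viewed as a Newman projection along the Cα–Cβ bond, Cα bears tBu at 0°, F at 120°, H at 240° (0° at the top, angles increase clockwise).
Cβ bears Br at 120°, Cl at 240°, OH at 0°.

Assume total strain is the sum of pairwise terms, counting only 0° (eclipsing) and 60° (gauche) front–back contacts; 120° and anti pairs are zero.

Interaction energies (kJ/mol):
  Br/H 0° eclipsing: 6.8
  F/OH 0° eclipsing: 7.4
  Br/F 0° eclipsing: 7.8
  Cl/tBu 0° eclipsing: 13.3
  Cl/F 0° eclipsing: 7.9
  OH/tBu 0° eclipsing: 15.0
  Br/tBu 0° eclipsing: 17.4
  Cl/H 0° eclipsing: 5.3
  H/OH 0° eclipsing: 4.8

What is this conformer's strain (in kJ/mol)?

28.1 kJ/mol

This conformer (eclipsed): tBu–OH eclipsed, F–Br eclipsed, H–Cl eclipsed; 15.0 + 7.8 + 5.3 = 28.1 kJ/mol.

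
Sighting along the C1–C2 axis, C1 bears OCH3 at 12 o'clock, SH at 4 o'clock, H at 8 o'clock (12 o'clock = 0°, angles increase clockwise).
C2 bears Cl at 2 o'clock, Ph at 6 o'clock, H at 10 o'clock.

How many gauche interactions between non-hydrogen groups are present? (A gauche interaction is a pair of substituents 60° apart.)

Non-H gauche pairs: OCH3(0°)/Cl(60°); SH(120°)/Cl(60°); SH(120°)/Ph(180°) — 3 interactions.

3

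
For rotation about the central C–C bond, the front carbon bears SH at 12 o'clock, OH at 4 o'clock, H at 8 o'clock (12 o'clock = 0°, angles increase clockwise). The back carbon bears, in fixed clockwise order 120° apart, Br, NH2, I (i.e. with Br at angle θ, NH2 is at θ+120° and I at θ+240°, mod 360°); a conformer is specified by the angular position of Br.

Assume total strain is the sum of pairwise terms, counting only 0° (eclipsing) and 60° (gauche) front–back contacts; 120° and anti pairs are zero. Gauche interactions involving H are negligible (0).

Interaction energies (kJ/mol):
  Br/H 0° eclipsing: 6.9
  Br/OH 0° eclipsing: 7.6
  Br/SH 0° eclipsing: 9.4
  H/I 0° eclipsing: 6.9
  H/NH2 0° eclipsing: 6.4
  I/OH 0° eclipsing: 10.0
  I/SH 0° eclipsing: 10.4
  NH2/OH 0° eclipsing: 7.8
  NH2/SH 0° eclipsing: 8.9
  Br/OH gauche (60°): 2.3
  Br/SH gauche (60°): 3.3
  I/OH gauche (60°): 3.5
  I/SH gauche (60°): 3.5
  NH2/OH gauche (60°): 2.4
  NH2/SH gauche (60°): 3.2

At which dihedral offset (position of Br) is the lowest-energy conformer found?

60°

Br at 0° (eclipsed): SH(0°)/Br(0°) eclipsed 9.4; OH(120°)/NH2(120°) eclipsed 7.8; H(240°)/I(240°) eclipsed 6.9 → 24.1 kJ/mol.
Br at 60° (staggered): SH(0°)/Br(60°) gauche 3.3; SH(0°)/I(300°) gauche 3.5; OH(120°)/Br(60°) gauche 2.3; OH(120°)/NH2(180°) gauche 2.4 → 11.5 kJ/mol.
Br at 120° (eclipsed): SH(0°)/I(0°) eclipsed 10.4; OH(120°)/Br(120°) eclipsed 7.6; H(240°)/NH2(240°) eclipsed 6.4 → 24.4 kJ/mol.
Br at 180° (staggered): SH(0°)/NH2(300°) gauche 3.2; SH(0°)/I(60°) gauche 3.5; OH(120°)/Br(180°) gauche 2.3; OH(120°)/I(60°) gauche 3.5 → 12.5 kJ/mol.
Br at 240° (eclipsed): SH(0°)/NH2(0°) eclipsed 8.9; OH(120°)/I(120°) eclipsed 10.0; H(240°)/Br(240°) eclipsed 6.9 → 25.8 kJ/mol.
Br at 300° (staggered): SH(0°)/Br(300°) gauche 3.3; SH(0°)/NH2(60°) gauche 3.2; OH(120°)/NH2(60°) gauche 2.4; OH(120°)/I(180°) gauche 3.5 → 12.4 kJ/mol.
The minimum (11.5 kJ/mol) occurs with Br at 60°.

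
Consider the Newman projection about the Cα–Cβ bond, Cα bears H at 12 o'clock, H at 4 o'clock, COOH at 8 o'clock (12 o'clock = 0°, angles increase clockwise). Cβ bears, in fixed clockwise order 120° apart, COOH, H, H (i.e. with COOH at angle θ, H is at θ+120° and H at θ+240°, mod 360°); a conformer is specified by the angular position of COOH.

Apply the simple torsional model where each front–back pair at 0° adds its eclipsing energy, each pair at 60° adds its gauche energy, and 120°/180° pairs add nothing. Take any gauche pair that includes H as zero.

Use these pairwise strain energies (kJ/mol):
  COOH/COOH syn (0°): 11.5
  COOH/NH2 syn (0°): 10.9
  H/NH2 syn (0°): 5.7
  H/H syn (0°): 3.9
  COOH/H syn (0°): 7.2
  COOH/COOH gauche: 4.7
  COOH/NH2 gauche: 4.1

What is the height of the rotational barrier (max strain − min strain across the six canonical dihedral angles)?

19.3 kJ/mol

COOH at 0° (eclipsed): H–COOH eclipsed, H–H eclipsed, COOH–H eclipsed; 7.2 + 3.9 + 7.2 = 18.3 kJ/mol.
COOH at 60° (staggered): no non-H gauche contacts → 0.0 kJ/mol.
COOH at 120° (eclipsed): H–H eclipsed, H–COOH eclipsed, COOH–H eclipsed; 3.9 + 7.2 + 7.2 = 18.3 kJ/mol.
COOH at 180° (staggered): COOH–COOH gauche; 4.7 = 4.7 kJ/mol.
COOH at 240° (eclipsed): H–H eclipsed, H–H eclipsed, COOH–COOH eclipsed; 3.9 + 3.9 + 11.5 = 19.3 kJ/mol.
COOH at 300° (staggered): COOH–COOH gauche; 4.7 = 4.7 kJ/mol.
Max at 240° (19.3 kJ/mol), min at 60° (0.0 kJ/mol); barrier = 19.3 kJ/mol.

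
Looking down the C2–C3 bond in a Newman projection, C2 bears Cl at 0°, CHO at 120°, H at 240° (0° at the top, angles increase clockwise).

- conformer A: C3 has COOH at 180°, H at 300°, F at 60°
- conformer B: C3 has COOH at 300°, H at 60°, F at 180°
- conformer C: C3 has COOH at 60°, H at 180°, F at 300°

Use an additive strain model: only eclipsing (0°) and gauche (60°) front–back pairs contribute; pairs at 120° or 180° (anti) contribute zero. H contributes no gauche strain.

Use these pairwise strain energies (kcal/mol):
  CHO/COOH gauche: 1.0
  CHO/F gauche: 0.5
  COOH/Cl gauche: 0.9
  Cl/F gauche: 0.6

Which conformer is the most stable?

A (staggered): Cl(0°)/F(60°) gauche 0.6; CHO(120°)/COOH(180°) gauche 1.0; CHO(120°)/F(60°) gauche 0.5 → 2.1 kcal/mol.
B (staggered): Cl(0°)/COOH(300°) gauche 0.9; CHO(120°)/F(180°) gauche 0.5 → 1.4 kcal/mol.
C (staggered): Cl(0°)/COOH(60°) gauche 0.9; Cl(0°)/F(300°) gauche 0.6; CHO(120°)/COOH(60°) gauche 1.0 → 2.5 kcal/mol.
B has the lowest total (1.4 kcal/mol).

B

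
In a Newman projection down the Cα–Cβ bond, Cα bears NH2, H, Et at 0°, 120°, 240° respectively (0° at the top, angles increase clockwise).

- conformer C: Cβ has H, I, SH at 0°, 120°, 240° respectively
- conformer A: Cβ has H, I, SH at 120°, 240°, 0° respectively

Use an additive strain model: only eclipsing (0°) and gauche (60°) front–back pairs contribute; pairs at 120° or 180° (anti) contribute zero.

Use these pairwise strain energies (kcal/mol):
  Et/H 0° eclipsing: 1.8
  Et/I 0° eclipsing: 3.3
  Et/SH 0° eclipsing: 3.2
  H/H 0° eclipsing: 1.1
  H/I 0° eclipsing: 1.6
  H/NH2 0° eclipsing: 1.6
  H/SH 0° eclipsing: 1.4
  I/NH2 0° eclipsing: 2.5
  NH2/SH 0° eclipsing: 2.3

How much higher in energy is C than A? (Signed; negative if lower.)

-0.3 kcal/mol

C (eclipsed): NH2(0°)/H(0°) eclipsed 1.6; H(120°)/I(120°) eclipsed 1.6; Et(240°)/SH(240°) eclipsed 3.2 → 6.4 kcal/mol.
A (eclipsed): NH2(0°)/SH(0°) eclipsed 2.3; H(120°)/H(120°) eclipsed 1.1; Et(240°)/I(240°) eclipsed 3.3 → 6.7 kcal/mol.
E(C) − E(A) = 6.4 − 6.7 = -0.3 kcal/mol.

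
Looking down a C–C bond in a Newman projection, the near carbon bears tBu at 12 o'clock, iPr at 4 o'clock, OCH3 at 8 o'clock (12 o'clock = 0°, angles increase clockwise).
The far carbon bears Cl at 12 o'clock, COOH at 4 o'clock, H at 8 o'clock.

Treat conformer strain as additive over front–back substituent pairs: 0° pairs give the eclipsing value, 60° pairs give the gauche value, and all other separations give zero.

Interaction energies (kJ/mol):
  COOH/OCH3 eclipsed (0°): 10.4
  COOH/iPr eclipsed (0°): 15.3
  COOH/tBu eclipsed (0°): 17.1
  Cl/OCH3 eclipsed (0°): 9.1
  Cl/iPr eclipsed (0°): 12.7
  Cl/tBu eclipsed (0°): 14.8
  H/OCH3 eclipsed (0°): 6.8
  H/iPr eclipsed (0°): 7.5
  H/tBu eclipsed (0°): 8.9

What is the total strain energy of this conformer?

36.9 kJ/mol

This conformer (eclipsed): tBu(0°)/Cl(0°) eclipsed 14.8; iPr(120°)/COOH(120°) eclipsed 15.3; OCH3(240°)/H(240°) eclipsed 6.8 → 36.9 kJ/mol.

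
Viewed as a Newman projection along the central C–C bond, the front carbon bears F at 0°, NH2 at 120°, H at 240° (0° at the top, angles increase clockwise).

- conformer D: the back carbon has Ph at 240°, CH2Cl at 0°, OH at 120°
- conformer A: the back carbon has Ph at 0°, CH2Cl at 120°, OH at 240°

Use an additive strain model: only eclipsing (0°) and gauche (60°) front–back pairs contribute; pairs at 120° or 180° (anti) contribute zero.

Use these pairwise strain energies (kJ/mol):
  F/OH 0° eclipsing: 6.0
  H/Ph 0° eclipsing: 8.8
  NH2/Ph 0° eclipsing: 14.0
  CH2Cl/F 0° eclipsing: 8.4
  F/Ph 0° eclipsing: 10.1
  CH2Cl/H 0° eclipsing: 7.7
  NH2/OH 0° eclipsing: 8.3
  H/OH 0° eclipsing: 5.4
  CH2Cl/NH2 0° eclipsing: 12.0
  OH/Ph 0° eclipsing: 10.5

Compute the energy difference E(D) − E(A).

D is eclipsed. F at 0° is eclipsed with CH2Cl at 0° (8.4); NH2 at 120° is eclipsed with OH at 120° (8.3); H at 240° is eclipsed with Ph at 240° (8.8). Total 25.5 kJ/mol.
A is eclipsed. F at 0° is eclipsed with Ph at 0° (10.1); NH2 at 120° is eclipsed with CH2Cl at 120° (12.0); H at 240° is eclipsed with OH at 240° (5.4). Total 27.5 kJ/mol.
E(D) − E(A) = 25.5 − 27.5 = -2.0 kJ/mol.

-2.0 kJ/mol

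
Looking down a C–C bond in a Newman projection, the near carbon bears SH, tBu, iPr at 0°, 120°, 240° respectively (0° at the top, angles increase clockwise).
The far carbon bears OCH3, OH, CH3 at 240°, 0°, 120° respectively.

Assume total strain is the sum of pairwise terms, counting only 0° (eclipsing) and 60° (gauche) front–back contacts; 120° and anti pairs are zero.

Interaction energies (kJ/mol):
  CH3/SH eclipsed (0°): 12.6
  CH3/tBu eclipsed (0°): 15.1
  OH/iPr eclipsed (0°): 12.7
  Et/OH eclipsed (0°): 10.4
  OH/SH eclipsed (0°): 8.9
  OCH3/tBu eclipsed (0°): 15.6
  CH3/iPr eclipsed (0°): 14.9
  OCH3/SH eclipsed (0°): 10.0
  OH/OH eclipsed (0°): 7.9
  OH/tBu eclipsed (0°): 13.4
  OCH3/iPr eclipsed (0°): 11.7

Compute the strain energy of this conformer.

This conformer (eclipsed): SH(0°)/OH(0°) eclipsed 8.9; tBu(120°)/CH3(120°) eclipsed 15.1; iPr(240°)/OCH3(240°) eclipsed 11.7 → 35.7 kJ/mol.

35.7 kJ/mol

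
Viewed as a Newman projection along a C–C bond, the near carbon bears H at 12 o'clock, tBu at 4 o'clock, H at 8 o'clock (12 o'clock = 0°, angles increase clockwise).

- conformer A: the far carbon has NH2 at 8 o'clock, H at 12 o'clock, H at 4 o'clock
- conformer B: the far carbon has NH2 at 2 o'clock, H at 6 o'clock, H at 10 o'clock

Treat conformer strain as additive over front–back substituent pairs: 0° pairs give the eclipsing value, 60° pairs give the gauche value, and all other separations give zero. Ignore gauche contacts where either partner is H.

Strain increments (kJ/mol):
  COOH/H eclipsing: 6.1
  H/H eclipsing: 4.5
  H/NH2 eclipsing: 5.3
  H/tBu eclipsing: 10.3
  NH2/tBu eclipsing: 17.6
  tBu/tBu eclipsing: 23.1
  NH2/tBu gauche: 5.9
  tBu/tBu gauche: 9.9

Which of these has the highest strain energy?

A (eclipsed): H–H eclipsed, tBu–H eclipsed, H–NH2 eclipsed; 4.5 + 10.3 + 5.3 = 20.1 kJ/mol.
B (staggered): tBu–NH2 gauche; 5.9 = 5.9 kJ/mol.
A has the highest total (20.1 kJ/mol).

A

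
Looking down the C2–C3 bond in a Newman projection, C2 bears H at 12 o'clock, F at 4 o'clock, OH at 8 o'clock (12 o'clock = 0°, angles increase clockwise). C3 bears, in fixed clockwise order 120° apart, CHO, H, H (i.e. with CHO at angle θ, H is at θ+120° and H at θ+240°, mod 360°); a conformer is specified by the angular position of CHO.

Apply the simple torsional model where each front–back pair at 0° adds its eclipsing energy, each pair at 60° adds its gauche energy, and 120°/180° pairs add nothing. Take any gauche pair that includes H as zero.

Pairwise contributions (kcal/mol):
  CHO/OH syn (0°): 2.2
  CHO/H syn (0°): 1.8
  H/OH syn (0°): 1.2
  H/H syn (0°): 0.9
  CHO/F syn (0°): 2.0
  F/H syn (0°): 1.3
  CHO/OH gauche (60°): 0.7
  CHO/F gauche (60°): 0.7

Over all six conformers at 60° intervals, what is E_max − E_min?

3.7 kcal/mol

CHO at 0° is eclipsed. H at 0° is eclipsed with CHO at 0° (1.8); F at 120° is eclipsed with H at 120° (1.3); OH at 240° is eclipsed with H at 240° (1.2). Total 4.3 kcal/mol.
CHO at 60° is staggered. F at 120° is gauche with CHO at 60° (0.7). Total 0.7 kcal/mol.
CHO at 120° is eclipsed. H at 0° is eclipsed with H at 0° (0.9); F at 120° is eclipsed with CHO at 120° (2.0); OH at 240° is eclipsed with H at 240° (1.2). Total 4.1 kcal/mol.
CHO at 180° is staggered. F at 120° is gauche with CHO at 180° (0.7); OH at 240° is gauche with CHO at 180° (0.7). Total 1.4 kcal/mol.
CHO at 240° is eclipsed. H at 0° is eclipsed with H at 0° (0.9); F at 120° is eclipsed with H at 120° (1.3); OH at 240° is eclipsed with CHO at 240° (2.2). Total 4.4 kcal/mol.
CHO at 300° is staggered. OH at 240° is gauche with CHO at 300° (0.7). Total 0.7 kcal/mol.
Max at 240° (4.4 kcal/mol), min at 60° (0.7 kcal/mol); barrier = 3.7 kcal/mol.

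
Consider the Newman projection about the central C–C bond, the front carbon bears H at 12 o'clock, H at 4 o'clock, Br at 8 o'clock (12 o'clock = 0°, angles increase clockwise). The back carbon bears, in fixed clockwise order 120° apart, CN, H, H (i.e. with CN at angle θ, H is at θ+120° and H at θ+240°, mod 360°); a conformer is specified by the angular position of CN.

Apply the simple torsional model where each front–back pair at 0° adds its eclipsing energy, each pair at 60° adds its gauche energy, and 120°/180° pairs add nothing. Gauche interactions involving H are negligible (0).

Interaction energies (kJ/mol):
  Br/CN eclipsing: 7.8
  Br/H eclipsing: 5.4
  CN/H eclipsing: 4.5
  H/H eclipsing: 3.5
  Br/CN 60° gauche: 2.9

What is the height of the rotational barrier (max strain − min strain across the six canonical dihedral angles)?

CN at 0° (eclipsed): H–CN eclipsed, H–H eclipsed, Br–H eclipsed; 4.5 + 3.5 + 5.4 = 13.4 kJ/mol.
CN at 60° (staggered): no non-H gauche contacts → 0.0 kJ/mol.
CN at 120° (eclipsed): H–H eclipsed, H–CN eclipsed, Br–H eclipsed; 3.5 + 4.5 + 5.4 = 13.4 kJ/mol.
CN at 180° (staggered): Br–CN gauche; 2.9 = 2.9 kJ/mol.
CN at 240° (eclipsed): H–H eclipsed, H–H eclipsed, Br–CN eclipsed; 3.5 + 3.5 + 7.8 = 14.8 kJ/mol.
CN at 300° (staggered): Br–CN gauche; 2.9 = 2.9 kJ/mol.
Max at 240° (14.8 kJ/mol), min at 60° (0.0 kJ/mol); barrier = 14.8 kJ/mol.

14.8 kJ/mol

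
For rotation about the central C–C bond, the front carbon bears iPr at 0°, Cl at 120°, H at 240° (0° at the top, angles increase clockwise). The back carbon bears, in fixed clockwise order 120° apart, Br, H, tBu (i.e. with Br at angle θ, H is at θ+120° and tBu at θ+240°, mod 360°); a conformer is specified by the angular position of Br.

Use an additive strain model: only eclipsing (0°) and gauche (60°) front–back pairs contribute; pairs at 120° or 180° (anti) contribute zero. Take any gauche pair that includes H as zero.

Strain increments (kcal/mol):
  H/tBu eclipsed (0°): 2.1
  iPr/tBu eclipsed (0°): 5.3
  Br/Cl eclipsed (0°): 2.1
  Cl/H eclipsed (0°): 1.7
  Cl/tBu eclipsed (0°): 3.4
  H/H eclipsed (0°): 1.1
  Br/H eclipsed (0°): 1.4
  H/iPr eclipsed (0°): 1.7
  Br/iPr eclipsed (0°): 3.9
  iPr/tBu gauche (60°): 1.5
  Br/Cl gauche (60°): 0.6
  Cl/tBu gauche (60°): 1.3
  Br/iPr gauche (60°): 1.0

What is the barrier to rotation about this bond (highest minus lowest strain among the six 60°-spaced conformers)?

Br at 0° (eclipsed): iPr–Br eclipsed, Cl–H eclipsed, H–tBu eclipsed; 3.9 + 1.7 + 2.1 = 7.7 kcal/mol.
Br at 60° (staggered): iPr–Br gauche, iPr–tBu gauche, Cl–Br gauche; 1.0 + 1.5 + 0.6 = 3.1 kcal/mol.
Br at 120° (eclipsed): iPr–tBu eclipsed, Cl–Br eclipsed, H–H eclipsed; 5.3 + 2.1 + 1.1 = 8.5 kcal/mol.
Br at 180° (staggered): iPr–tBu gauche, Cl–Br gauche, Cl–tBu gauche; 1.5 + 0.6 + 1.3 = 3.4 kcal/mol.
Br at 240° (eclipsed): iPr–H eclipsed, Cl–tBu eclipsed, H–Br eclipsed; 1.7 + 3.4 + 1.4 = 6.5 kcal/mol.
Br at 300° (staggered): iPr–Br gauche, Cl–tBu gauche; 1.0 + 1.3 = 2.3 kcal/mol.
Max at 120° (8.5 kcal/mol), min at 300° (2.3 kcal/mol); barrier = 6.2 kcal/mol.

6.2 kcal/mol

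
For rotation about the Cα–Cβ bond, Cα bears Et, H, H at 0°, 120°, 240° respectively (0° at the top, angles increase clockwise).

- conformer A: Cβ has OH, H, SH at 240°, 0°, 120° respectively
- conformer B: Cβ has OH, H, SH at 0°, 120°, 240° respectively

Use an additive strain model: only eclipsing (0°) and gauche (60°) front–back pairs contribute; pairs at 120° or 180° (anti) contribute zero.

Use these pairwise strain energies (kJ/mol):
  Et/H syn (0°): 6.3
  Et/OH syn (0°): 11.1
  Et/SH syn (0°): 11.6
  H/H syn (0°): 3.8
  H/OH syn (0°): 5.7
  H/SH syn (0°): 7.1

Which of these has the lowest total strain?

A

A (eclipsed): Et(0°)/H(0°) eclipsed 6.3; H(120°)/SH(120°) eclipsed 7.1; H(240°)/OH(240°) eclipsed 5.7 → 19.1 kJ/mol.
B (eclipsed): Et(0°)/OH(0°) eclipsed 11.1; H(120°)/H(120°) eclipsed 3.8; H(240°)/SH(240°) eclipsed 7.1 → 22.0 kJ/mol.
A has the lowest total (19.1 kJ/mol).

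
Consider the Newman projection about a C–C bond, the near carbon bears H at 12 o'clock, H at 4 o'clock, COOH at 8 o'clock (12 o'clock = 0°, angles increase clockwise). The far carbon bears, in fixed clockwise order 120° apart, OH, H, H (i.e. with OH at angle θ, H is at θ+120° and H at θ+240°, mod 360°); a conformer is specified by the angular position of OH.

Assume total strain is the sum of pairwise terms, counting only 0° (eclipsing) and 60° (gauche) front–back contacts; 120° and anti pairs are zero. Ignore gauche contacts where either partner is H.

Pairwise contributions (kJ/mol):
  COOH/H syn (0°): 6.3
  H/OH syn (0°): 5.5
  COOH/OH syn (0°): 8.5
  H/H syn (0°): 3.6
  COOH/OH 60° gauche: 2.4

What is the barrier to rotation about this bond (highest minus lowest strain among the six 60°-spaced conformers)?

15.7 kJ/mol

OH at 0° (eclipsed): H(0°)/OH(0°) eclipsed 5.5; H(120°)/H(120°) eclipsed 3.6; COOH(240°)/H(240°) eclipsed 6.3 → 15.4 kJ/mol.
OH at 60° (staggered): no non-H gauche contacts → 0.0 kJ/mol.
OH at 120° (eclipsed): H(0°)/H(0°) eclipsed 3.6; H(120°)/OH(120°) eclipsed 5.5; COOH(240°)/H(240°) eclipsed 6.3 → 15.4 kJ/mol.
OH at 180° (staggered): COOH(240°)/OH(180°) gauche 2.4 → 2.4 kJ/mol.
OH at 240° (eclipsed): H(0°)/H(0°) eclipsed 3.6; H(120°)/H(120°) eclipsed 3.6; COOH(240°)/OH(240°) eclipsed 8.5 → 15.7 kJ/mol.
OH at 300° (staggered): COOH(240°)/OH(300°) gauche 2.4 → 2.4 kJ/mol.
Max at 240° (15.7 kJ/mol), min at 60° (0.0 kJ/mol); barrier = 15.7 kJ/mol.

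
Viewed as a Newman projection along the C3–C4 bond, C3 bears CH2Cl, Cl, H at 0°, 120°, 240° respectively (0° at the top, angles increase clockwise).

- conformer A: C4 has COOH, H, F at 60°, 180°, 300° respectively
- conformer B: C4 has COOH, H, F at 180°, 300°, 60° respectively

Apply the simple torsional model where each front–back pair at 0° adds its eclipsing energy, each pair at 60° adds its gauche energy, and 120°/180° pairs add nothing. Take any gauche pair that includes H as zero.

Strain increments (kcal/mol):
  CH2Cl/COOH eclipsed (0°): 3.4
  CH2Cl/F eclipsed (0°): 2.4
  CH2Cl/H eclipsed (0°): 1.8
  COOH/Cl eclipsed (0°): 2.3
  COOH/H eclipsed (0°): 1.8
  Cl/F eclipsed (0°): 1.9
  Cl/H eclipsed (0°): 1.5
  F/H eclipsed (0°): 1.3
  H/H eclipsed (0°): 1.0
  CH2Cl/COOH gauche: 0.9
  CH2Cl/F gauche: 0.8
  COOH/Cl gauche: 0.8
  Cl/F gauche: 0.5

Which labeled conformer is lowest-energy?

A is staggered. CH2Cl at 0° is gauche with COOH at 60° (0.9); CH2Cl at 0° is gauche with F at 300° (0.8); Cl at 120° is gauche with COOH at 60° (0.8). Total 2.5 kcal/mol.
B is staggered. CH2Cl at 0° is gauche with F at 60° (0.8); Cl at 120° is gauche with COOH at 180° (0.8); Cl at 120° is gauche with F at 60° (0.5). Total 2.1 kcal/mol.
B has the lowest total (2.1 kcal/mol).

B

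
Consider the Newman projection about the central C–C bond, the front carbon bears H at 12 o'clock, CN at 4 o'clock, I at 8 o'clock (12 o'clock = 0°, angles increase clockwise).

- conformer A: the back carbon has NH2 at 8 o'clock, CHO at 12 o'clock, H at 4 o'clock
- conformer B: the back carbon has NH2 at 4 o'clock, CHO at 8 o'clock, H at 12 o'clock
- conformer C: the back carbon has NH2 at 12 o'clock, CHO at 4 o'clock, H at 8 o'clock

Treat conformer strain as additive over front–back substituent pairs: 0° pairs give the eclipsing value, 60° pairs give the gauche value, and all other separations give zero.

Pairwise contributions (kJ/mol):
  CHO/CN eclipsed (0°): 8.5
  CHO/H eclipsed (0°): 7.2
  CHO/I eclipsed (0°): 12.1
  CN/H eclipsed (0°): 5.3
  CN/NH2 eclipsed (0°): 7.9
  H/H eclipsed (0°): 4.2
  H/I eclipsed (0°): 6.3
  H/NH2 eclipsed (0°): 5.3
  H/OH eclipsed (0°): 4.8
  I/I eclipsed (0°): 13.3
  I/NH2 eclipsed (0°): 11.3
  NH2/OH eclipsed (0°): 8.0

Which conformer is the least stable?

B

A is eclipsed. H at 0° is eclipsed with CHO at 0° (7.2); CN at 120° is eclipsed with H at 120° (5.3); I at 240° is eclipsed with NH2 at 240° (11.3). Total 23.8 kJ/mol.
B is eclipsed. H at 0° is eclipsed with H at 0° (4.2); CN at 120° is eclipsed with NH2 at 120° (7.9); I at 240° is eclipsed with CHO at 240° (12.1). Total 24.2 kJ/mol.
C is eclipsed. H at 0° is eclipsed with NH2 at 0° (5.3); CN at 120° is eclipsed with CHO at 120° (8.5); I at 240° is eclipsed with H at 240° (6.3). Total 20.1 kJ/mol.
B has the highest total (24.2 kJ/mol).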